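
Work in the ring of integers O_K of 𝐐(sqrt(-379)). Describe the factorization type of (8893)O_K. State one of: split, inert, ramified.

Since -379 ≡ 1 mod 4, the ring of integers is ℤ[(1+√-379)/2] with discriminant -379.
8893 ∤ -379, so 8893 is unramified.
Legendre symbol by Euler's criterion: (-379/8893) ≡ (-379)^4446 ≡ 8892 (mod 8893), i.e. (-379/8893) = -1.
Legendre symbol -1 ⇒ 8893 is inert.

p is inert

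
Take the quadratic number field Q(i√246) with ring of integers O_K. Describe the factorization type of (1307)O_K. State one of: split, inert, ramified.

d = -246 ≡ 2 (mod 4), so O_K = ℤ[√-246] and disc(K) = 4d = -984.
Since gcd(1307, -984) = 1 the prime 1307 does not ramify.
(-246/1307) = 1061^653 mod 1307 = 1, giving Legendre symbol 1.
d is a quadratic residue mod p, hence 1307 splits in O_K.

split — (1307) = 𝔭₁𝔭₂ with 𝔭₁ ≠ 𝔭₂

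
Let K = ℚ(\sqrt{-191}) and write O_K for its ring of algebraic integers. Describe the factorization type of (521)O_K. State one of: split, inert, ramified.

-191 mod 4 = 1, hence disc K = -191 and O_K = ℤ[(1+√-191)/2].
Since gcd(521, -191) = 1 the prime 521 does not ramify.
(-191/521) = 330^260 mod 521 = 520, giving Legendre symbol -1.
(-191/521) = -1, so 521 is inert.

remains prime (inert)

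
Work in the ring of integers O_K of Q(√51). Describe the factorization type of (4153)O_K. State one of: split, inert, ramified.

p is inert

Since 51 ≢ 1 mod 4, the ring of integers is ℤ[√51] with discriminant 4·51 = 204.
disc(K) = 204 is not divisible by 4153; 4153 is unramified.
Euler's criterion: 51^2076 mod 4153 = 4152. Thus (51|4153) = -1.
Legendre symbol -1 ⇒ 4153 is inert.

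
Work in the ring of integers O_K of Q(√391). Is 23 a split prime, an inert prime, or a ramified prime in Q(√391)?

p ramifies

Since 391 ≢ 1 mod 4, the ring of integers is ℤ[√391] with discriminant 4·391 = 1564.
Ramification test: 23 | 1564. The prime 23 ramifies in K.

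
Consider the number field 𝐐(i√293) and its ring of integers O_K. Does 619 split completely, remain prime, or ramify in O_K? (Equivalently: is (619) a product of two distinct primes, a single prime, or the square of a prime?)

619 remains inert

Since -293 ≢ 1 mod 4, the ring of integers is ℤ[√-293] with discriminant 4·(-293) = -1172.
619 ∤ -1172, so 619 is unramified.
Legendre symbol by Euler's criterion: (-293/619) ≡ (-293)^309 ≡ 618 (mod 619), i.e. (-293/619) = -1.
d is a non-residue mod p, hence 619 remains inert in O_K.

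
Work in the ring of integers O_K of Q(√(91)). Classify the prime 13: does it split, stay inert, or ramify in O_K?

13 is ramified

d = 91 ≡ 3 (mod 4), so O_K = ℤ[√91] and disc(K) = 4d = 364.
disc(K) = 364 = 13·28, so p = 13 is ramified.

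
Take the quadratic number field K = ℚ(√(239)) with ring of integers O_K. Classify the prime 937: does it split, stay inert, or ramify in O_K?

937 splits in O_K

239 mod 4 = 3, hence disc K = 4·239 = 956 and O_K = ℤ[√239].
Since gcd(937, 956) = 1 the prime 937 does not ramify.
Compute (239/937) via Euler: 239^((937-1)/2) mod 937 = 1, so (239/937) = 1.
(239/937) = 1, so 937 splits.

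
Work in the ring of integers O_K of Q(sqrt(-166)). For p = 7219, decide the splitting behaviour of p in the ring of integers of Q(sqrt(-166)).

inert

Since -166 ≢ 1 mod 4, the ring of integers is ℤ[√-166] with discriminant 4·(-166) = -664.
Since gcd(7219, -664) = 1 the prime 7219 does not ramify.
Compute (-166/7219) via Euler: 7053^((7219-1)/2) mod 7219 = 7218, so (-166/7219) = -1.
(-166/7219) = -1, so 7219 is inert.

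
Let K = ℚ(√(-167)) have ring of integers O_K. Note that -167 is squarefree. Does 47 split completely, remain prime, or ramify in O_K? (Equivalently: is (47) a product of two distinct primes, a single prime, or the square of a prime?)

Since -167 ≡ 1 mod 4, the ring of integers is ℤ[(1+√-167)/2] with discriminant -167.
Since gcd(47, -167) = 1 the prime 47 does not ramify.
Compute (-167/47) via Euler: 21^((47-1)/2) mod 47 = 1, so (-167/47) = 1.
Legendre symbol 1 ⇒ 47 is split.

split — (47) = 𝔭₁𝔭₂ with 𝔭₁ ≠ 𝔭₂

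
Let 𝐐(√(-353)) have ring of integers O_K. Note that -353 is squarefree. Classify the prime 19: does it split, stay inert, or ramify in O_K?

inert — (19) stays prime in O_K

-353 mod 4 = 3, hence disc K = 4·(-353) = -1412 and O_K = ℤ[√-353].
19 ∤ -1412, so 19 is unramified.
Compute (-353/19) via Euler: 8^((19-1)/2) mod 19 = 18, so (-353/19) = -1.
d is a non-residue mod p, hence 19 remains inert in O_K.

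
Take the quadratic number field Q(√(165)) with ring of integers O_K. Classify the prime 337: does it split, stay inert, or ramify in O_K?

d = 165 ≡ 1 (mod 4), so O_K = ℤ[(1+√165)/2] and disc(K) = d = 165.
Since gcd(337, 165) = 1 the prime 337 does not ramify.
Euler's criterion: 165^168 mod 337 = 1. Thus (165|337) = 1.
(165/337) = 1, so 337 splits.

split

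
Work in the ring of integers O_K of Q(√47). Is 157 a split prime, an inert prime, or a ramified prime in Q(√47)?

Since 47 ≢ 1 mod 4, the ring of integers is ℤ[√47] with discriminant 4·47 = 188.
157 ∤ 188, so 157 is unramified.
Euler's criterion: 47^78 mod 157 = 1. Thus (47|157) = 1.
d is a quadratic residue mod p, hence 157 splits in O_K.

splits completely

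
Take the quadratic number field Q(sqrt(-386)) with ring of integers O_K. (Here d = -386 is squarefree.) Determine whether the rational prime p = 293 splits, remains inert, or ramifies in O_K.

-386 mod 4 = 2, hence disc K = 4·(-386) = -1544 and O_K = ℤ[√-386].
disc(K) = -1544 is not divisible by 293; 293 is unramified.
Euler's criterion: (-386)^146 mod 293 = 292. Thus (-386|293) = -1.
Legendre symbol -1 ⇒ 293 is inert.

inert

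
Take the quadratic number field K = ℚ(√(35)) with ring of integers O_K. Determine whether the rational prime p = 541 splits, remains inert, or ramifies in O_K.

split — (541) = 𝔭₁𝔭₂ with 𝔭₁ ≠ 𝔭₂

35 mod 4 = 3, hence disc K = 4·35 = 140 and O_K = ℤ[√35].
541 ∤ 140, so 541 is unramified.
Compute (35/541) via Euler: 35^((541-1)/2) mod 541 = 1, so (35/541) = 1.
(35/541) = 1, so 541 splits.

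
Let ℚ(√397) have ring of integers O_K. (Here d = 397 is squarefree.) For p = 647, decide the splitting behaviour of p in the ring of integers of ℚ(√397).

split — (647) = 𝔭₁𝔭₂ with 𝔭₁ ≠ 𝔭₂

d = 397 ≡ 1 (mod 4), so O_K = ℤ[(1+√397)/2] and disc(K) = d = 397.
Since gcd(647, 397) = 1 the prime 647 does not ramify.
Legendre symbol by Euler's criterion: (397/647) ≡ 397^323 ≡ 1 (mod 647), i.e. (397/647) = 1.
Legendre symbol 1 ⇒ 647 is split.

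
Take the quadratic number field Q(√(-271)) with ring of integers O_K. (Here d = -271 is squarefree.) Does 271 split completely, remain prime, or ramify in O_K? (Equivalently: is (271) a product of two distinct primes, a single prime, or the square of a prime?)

-271 mod 4 = 1, hence disc K = -271 and O_K = ℤ[(1+√-271)/2].
Ramification test: 271 | -271. The prime 271 ramifies in K.

271 is ramified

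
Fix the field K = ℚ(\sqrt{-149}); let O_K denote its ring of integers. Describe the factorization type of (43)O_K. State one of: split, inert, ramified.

d = -149 ≡ 3 (mod 4), so O_K = ℤ[√-149] and disc(K) = 4d = -596.
Since gcd(43, -596) = 1 the prime 43 does not ramify.
(-149/43) = 23^21 mod 43 = 1, giving Legendre symbol 1.
Legendre symbol 1 ⇒ 43 is split.

split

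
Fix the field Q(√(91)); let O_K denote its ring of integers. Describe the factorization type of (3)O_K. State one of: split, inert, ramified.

91 mod 4 = 3, hence disc K = 4·91 = 364 and O_K = ℤ[√91].
Since gcd(3, 364) = 1 the prime 3 does not ramify.
(91/3) = 1^1 mod 3 = 1, giving Legendre symbol 1.
(91/3) = 1, so 3 splits.

split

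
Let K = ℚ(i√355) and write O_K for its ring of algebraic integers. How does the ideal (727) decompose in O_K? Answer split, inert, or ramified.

d = -355 ≡ 1 (mod 4), so O_K = ℤ[(1+√-355)/2] and disc(K) = d = -355.
727 ∤ -355, so 727 is unramified.
Legendre symbol by Euler's criterion: (-355/727) ≡ (-355)^363 ≡ 1 (mod 727), i.e. (-355/727) = 1.
Legendre symbol 1 ⇒ 727 is split.

split — (727) = 𝔭₁𝔭₂ with 𝔭₁ ≠ 𝔭₂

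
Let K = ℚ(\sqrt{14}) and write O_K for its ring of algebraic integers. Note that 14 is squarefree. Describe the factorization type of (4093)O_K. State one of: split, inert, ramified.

14 mod 4 = 2, hence disc K = 4·14 = 56 and O_K = ℤ[√14].
4093 ∤ 56, so 4093 is unramified.
Legendre symbol by Euler's criterion: (14/4093) ≡ 14^2046 ≡ 1 (mod 4093), i.e. (14/4093) = 1.
d is a quadratic residue mod p, hence 4093 splits in O_K.

split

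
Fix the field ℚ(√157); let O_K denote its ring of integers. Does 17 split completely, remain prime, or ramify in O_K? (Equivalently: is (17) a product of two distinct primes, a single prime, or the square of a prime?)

157 mod 4 = 1, hence disc K = 157 and O_K = ℤ[(1+√157)/2].
17 ∤ 157, so 17 is unramified.
(157/17) = 4^8 mod 17 = 1, giving Legendre symbol 1.
Legendre symbol 1 ⇒ 17 is split.

split — (17) = 𝔭₁𝔭₂ with 𝔭₁ ≠ 𝔭₂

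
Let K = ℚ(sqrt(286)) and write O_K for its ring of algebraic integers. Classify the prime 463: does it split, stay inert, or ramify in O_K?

splits completely

Since 286 ≢ 1 mod 4, the ring of integers is ℤ[√286] with discriminant 4·286 = 1144.
463 ∤ 1144, so 463 is unramified.
Legendre symbol by Euler's criterion: (286/463) ≡ 286^231 ≡ 1 (mod 463), i.e. (286/463) = 1.
Legendre symbol 1 ⇒ 463 is split.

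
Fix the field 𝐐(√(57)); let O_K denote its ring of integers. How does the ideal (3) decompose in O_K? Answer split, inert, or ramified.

d = 57 ≡ 1 (mod 4), so O_K = ℤ[(1+√57)/2] and disc(K) = d = 57.
disc(K) = 57 = 3·19, so p = 3 is ramified.

3 is ramified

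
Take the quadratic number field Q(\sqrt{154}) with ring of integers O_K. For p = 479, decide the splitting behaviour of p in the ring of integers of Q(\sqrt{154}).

Since 154 ≢ 1 mod 4, the ring of integers is ℤ[√154] with discriminant 4·154 = 616.
Since gcd(479, 616) = 1 the prime 479 does not ramify.
(154/479) = 154^239 mod 479 = 1, giving Legendre symbol 1.
(154/479) = 1, so 479 splits.

split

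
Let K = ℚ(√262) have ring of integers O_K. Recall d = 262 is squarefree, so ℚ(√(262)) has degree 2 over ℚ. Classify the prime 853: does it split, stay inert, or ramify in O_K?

853 splits in O_K

d = 262 ≡ 2 (mod 4), so O_K = ℤ[√262] and disc(K) = 4d = 1048.
853 ∤ 1048, so 853 is unramified.
Euler's criterion: 262^426 mod 853 = 1. Thus (262|853) = 1.
d is a quadratic residue mod p, hence 853 splits in O_K.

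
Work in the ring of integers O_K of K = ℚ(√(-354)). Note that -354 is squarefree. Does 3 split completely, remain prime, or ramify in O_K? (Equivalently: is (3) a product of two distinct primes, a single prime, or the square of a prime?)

d = -354 ≡ 2 (mod 4), so O_K = ℤ[√-354] and disc(K) = 4d = -1416.
disc(K) = -1416 = 3·(-472), so p = 3 is ramified.

ramified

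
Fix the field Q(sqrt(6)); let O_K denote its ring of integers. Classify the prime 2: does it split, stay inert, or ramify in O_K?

Since 6 ≢ 1 mod 4, the ring of integers is ℤ[√6] with discriminant 4·6 = 24.
2 divides disc(K) = 24, so 2 ramifies.

2 is ramified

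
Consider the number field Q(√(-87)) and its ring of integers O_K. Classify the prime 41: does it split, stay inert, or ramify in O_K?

d = -87 ≡ 1 (mod 4), so O_K = ℤ[(1+√-87)/2] and disc(K) = d = -87.
disc(K) = -87 is not divisible by 41; 41 is unramified.
Euler's criterion: (-87)^20 mod 41 = 1. Thus (-87|41) = 1.
d is a quadratic residue mod p, hence 41 splits in O_K.

split — (41) = 𝔭₁𝔭₂ with 𝔭₁ ≠ 𝔭₂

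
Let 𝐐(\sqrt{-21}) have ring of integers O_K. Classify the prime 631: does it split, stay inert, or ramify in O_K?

Since -21 ≢ 1 mod 4, the ring of integers is ℤ[√-21] with discriminant 4·(-21) = -84.
disc(K) = -84 is not divisible by 631; 631 is unramified.
Compute (-21/631) via Euler: 610^((631-1)/2) mod 631 = 630, so (-21/631) = -1.
(-21/631) = -1, so 631 is inert.

631 remains inert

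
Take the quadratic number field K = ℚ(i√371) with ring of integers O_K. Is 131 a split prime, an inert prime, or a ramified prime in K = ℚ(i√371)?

Since -371 ≡ 1 mod 4, the ring of integers is ℤ[(1+√-371)/2] with discriminant -371.
131 ∤ -371, so 131 is unramified.
(-371/131) = 22^65 mod 131 = 130, giving Legendre symbol -1.
(-371/131) = -1, so 131 is inert.

inert — (131) stays prime in O_K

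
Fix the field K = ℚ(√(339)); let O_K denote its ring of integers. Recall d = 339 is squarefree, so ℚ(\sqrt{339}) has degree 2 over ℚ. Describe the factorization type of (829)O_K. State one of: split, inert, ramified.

inert

Since 339 ≢ 1 mod 4, the ring of integers is ℤ[√339] with discriminant 4·339 = 1356.
disc(K) = 1356 is not divisible by 829; 829 is unramified.
Euler's criterion: 339^414 mod 829 = 828. Thus (339|829) = -1.
(339/829) = -1, so 829 is inert.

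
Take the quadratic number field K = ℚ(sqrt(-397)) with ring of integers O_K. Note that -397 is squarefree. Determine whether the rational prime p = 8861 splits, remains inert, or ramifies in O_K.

d = -397 ≡ 3 (mod 4), so O_K = ℤ[√-397] and disc(K) = 4d = -1588.
Since gcd(8861, -1588) = 1 the prime 8861 does not ramify.
Legendre symbol by Euler's criterion: (-397/8861) ≡ (-397)^4430 ≡ 1 (mod 8861), i.e. (-397/8861) = 1.
Legendre symbol 1 ⇒ 8861 is split.

p splits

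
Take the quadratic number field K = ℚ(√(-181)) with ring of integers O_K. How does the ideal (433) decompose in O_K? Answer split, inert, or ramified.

d = -181 ≡ 3 (mod 4), so O_K = ℤ[√-181] and disc(K) = 4d = -724.
433 ∤ -724, so 433 is unramified.
(-181/433) = 252^216 mod 433 = 432, giving Legendre symbol -1.
d is a non-residue mod p, hence 433 remains inert in O_K.

remains prime (inert)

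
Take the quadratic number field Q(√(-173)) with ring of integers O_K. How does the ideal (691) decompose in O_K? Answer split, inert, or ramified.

-173 mod 4 = 3, hence disc K = 4·(-173) = -692 and O_K = ℤ[√-173].
disc(K) = -692 is not divisible by 691; 691 is unramified.
Compute (-173/691) via Euler: 518^((691-1)/2) mod 691 = 690, so (-173/691) = -1.
(-173/691) = -1, so 691 is inert.

inert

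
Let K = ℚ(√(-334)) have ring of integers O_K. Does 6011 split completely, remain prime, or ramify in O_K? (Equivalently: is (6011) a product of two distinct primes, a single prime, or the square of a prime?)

split — (6011) = 𝔭₁𝔭₂ with 𝔭₁ ≠ 𝔭₂

-334 mod 4 = 2, hence disc K = 4·(-334) = -1336 and O_K = ℤ[√-334].
6011 ∤ -1336, so 6011 is unramified.
Euler's criterion: (-334)^3005 mod 6011 = 1. Thus (-334|6011) = 1.
(-334/6011) = 1, so 6011 splits.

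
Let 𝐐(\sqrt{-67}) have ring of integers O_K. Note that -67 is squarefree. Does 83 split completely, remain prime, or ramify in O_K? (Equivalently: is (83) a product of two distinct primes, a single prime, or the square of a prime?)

-67 mod 4 = 1, hence disc K = -67 and O_K = ℤ[(1+√-67)/2].
83 ∤ -67, so 83 is unramified.
Compute (-67/83) via Euler: 16^((83-1)/2) mod 83 = 1, so (-67/83) = 1.
d is a quadratic residue mod p, hence 83 splits in O_K.

splits completely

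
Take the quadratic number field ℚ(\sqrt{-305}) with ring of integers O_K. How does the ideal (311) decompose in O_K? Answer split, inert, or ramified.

-305 mod 4 = 3, hence disc K = 4·(-305) = -1220 and O_K = ℤ[√-305].
Since gcd(311, -1220) = 1 the prime 311 does not ramify.
Legendre symbol by Euler's criterion: (-305/311) ≡ (-305)^155 ≡ 1 (mod 311), i.e. (-305/311) = 1.
d is a quadratic residue mod p, hence 311 splits in O_K.

split — (311) = 𝔭₁𝔭₂ with 𝔭₁ ≠ 𝔭₂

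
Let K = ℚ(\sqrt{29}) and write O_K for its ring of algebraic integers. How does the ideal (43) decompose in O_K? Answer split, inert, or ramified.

remains prime (inert)

Since 29 ≡ 1 mod 4, the ring of integers is ℤ[(1+√29)/2] with discriminant 29.
disc(K) = 29 is not divisible by 43; 43 is unramified.
Legendre symbol by Euler's criterion: (29/43) ≡ 29^21 ≡ 42 (mod 43), i.e. (29/43) = -1.
d is a non-residue mod p, hence 43 remains inert in O_K.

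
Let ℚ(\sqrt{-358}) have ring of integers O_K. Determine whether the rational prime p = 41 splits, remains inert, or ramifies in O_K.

-358 mod 4 = 2, hence disc K = 4·(-358) = -1432 and O_K = ℤ[√-358].
Since gcd(41, -1432) = 1 the prime 41 does not ramify.
Legendre symbol by Euler's criterion: (-358/41) ≡ (-358)^20 ≡ 40 (mod 41), i.e. (-358/41) = -1.
d is a non-residue mod p, hence 41 remains inert in O_K.

41 remains inert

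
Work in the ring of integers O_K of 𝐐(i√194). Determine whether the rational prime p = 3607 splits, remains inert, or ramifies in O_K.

inert — (3607) stays prime in O_K

d = -194 ≡ 2 (mod 4), so O_K = ℤ[√-194] and disc(K) = 4d = -776.
3607 ∤ -776, so 3607 is unramified.
Euler's criterion: (-194)^1803 mod 3607 = 3606. Thus (-194|3607) = -1.
(-194/3607) = -1, so 3607 is inert.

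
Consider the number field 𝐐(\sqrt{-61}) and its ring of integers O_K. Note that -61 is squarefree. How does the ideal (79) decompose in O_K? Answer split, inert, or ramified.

splits completely

-61 mod 4 = 3, hence disc K = 4·(-61) = -244 and O_K = ℤ[√-61].
79 ∤ -244, so 79 is unramified.
Euler's criterion: (-61)^39 mod 79 = 1. Thus (-61|79) = 1.
Legendre symbol 1 ⇒ 79 is split.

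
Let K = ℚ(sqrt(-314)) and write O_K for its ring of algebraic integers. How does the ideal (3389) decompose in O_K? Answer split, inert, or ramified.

split — (3389) = 𝔭₁𝔭₂ with 𝔭₁ ≠ 𝔭₂

Since -314 ≢ 1 mod 4, the ring of integers is ℤ[√-314] with discriminant 4·(-314) = -1256.
3389 ∤ -1256, so 3389 is unramified.
(-314/3389) = 3075^1694 mod 3389 = 1, giving Legendre symbol 1.
Legendre symbol 1 ⇒ 3389 is split.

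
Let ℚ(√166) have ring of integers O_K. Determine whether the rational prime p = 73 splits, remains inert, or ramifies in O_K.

166 mod 4 = 2, hence disc K = 4·166 = 664 and O_K = ℤ[√166].
73 ∤ 664, so 73 is unramified.
Legendre symbol by Euler's criterion: (166/73) ≡ 166^36 ≡ 72 (mod 73), i.e. (166/73) = -1.
d is a non-residue mod p, hence 73 remains inert in O_K.

p is inert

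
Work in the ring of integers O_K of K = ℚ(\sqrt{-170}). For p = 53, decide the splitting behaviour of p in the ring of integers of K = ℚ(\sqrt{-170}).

p splits

Since -170 ≢ 1 mod 4, the ring of integers is ℤ[√-170] with discriminant 4·(-170) = -680.
Since gcd(53, -680) = 1 the prime 53 does not ramify.
Euler's criterion: (-170)^26 mod 53 = 1. Thus (-170|53) = 1.
(-170/53) = 1, so 53 splits.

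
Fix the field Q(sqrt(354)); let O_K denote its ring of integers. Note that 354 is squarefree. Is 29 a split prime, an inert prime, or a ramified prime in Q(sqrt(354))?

29 splits in O_K

Since 354 ≢ 1 mod 4, the ring of integers is ℤ[√354] with discriminant 4·354 = 1416.
Since gcd(29, 1416) = 1 the prime 29 does not ramify.
(354/29) = 6^14 mod 29 = 1, giving Legendre symbol 1.
Legendre symbol 1 ⇒ 29 is split.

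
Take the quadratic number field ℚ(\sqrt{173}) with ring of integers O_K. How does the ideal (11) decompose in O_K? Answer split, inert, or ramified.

d = 173 ≡ 1 (mod 4), so O_K = ℤ[(1+√173)/2] and disc(K) = d = 173.
Since gcd(11, 173) = 1 the prime 11 does not ramify.
Compute (173/11) via Euler: 8^((11-1)/2) mod 11 = 10, so (173/11) = -1.
d is a non-residue mod p, hence 11 remains inert in O_K.

remains prime (inert)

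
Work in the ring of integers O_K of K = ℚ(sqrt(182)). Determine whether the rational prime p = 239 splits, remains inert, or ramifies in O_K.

182 mod 4 = 2, hence disc K = 4·182 = 728 and O_K = ℤ[√182].
disc(K) = 728 is not divisible by 239; 239 is unramified.
Legendre symbol by Euler's criterion: (182/239) ≡ 182^119 ≡ 1 (mod 239), i.e. (182/239) = 1.
Legendre symbol 1 ⇒ 239 is split.

split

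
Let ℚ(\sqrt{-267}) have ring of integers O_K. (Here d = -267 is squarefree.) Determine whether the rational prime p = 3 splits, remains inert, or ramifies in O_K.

ramified

d = -267 ≡ 1 (mod 4), so O_K = ℤ[(1+√-267)/2] and disc(K) = d = -267.
3 divides disc(K) = -267, so 3 ramifies.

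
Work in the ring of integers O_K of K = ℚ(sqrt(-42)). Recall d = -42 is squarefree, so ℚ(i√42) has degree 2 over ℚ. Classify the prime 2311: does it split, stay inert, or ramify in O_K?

-42 mod 4 = 2, hence disc K = 4·(-42) = -168 and O_K = ℤ[√-42].
disc(K) = -168 is not divisible by 2311; 2311 is unramified.
Euler's criterion: (-42)^1155 mod 2311 = 2310. Thus (-42|2311) = -1.
d is a non-residue mod p, hence 2311 remains inert in O_K.

inert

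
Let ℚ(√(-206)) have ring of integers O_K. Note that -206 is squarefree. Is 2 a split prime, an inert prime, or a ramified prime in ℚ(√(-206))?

p ramifies

-206 mod 4 = 2, hence disc K = 4·(-206) = -824 and O_K = ℤ[√-206].
2 divides disc(K) = -824, so 2 ramifies.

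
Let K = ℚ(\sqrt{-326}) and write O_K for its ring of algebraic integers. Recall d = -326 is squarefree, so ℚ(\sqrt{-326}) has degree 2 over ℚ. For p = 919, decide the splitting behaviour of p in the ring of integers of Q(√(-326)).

-326 mod 4 = 2, hence disc K = 4·(-326) = -1304 and O_K = ℤ[√-326].
Since gcd(919, -1304) = 1 the prime 919 does not ramify.
(-326/919) = 593^459 mod 919 = 1, giving Legendre symbol 1.
Legendre symbol 1 ⇒ 919 is split.

split — (919) = 𝔭₁𝔭₂ with 𝔭₁ ≠ 𝔭₂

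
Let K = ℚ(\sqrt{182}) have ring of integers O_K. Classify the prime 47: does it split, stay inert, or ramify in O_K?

d = 182 ≡ 2 (mod 4), so O_K = ℤ[√182] and disc(K) = 4d = 728.
47 ∤ 728, so 47 is unramified.
Compute (182/47) via Euler: 41^((47-1)/2) mod 47 = 46, so (182/47) = -1.
(182/47) = -1, so 47 is inert.

p is inert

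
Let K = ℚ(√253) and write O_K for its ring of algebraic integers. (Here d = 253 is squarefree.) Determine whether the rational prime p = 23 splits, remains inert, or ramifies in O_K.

253 mod 4 = 1, hence disc K = 253 and O_K = ℤ[(1+√253)/2].
disc(K) = 253 = 23·11, so p = 23 is ramified.

ramified — (23) = 𝔭²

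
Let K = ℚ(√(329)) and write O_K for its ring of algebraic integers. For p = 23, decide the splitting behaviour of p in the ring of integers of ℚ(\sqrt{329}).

d = 329 ≡ 1 (mod 4), so O_K = ℤ[(1+√329)/2] and disc(K) = d = 329.
disc(K) = 329 is not divisible by 23; 23 is unramified.
(329/23) = 7^11 mod 23 = 22, giving Legendre symbol -1.
d is a non-residue mod p, hence 23 remains inert in O_K.

p is inert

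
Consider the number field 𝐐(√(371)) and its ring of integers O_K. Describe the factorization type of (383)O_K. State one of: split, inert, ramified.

remains prime (inert)

d = 371 ≡ 3 (mod 4), so O_K = ℤ[√371] and disc(K) = 4d = 1484.
disc(K) = 1484 is not divisible by 383; 383 is unramified.
Compute (371/383) via Euler: 371^((383-1)/2) mod 383 = 382, so (371/383) = -1.
(371/383) = -1, so 383 is inert.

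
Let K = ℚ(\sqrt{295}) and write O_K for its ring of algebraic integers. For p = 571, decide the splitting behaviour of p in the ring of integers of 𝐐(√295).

split — (571) = 𝔭₁𝔭₂ with 𝔭₁ ≠ 𝔭₂

295 mod 4 = 3, hence disc K = 4·295 = 1180 and O_K = ℤ[√295].
571 ∤ 1180, so 571 is unramified.
Compute (295/571) via Euler: 295^((571-1)/2) mod 571 = 1, so (295/571) = 1.
(295/571) = 1, so 571 splits.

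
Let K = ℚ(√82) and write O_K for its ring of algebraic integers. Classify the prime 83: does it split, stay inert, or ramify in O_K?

inert — (83) stays prime in O_K

d = 82 ≡ 2 (mod 4), so O_K = ℤ[√82] and disc(K) = 4d = 328.
83 ∤ 328, so 83 is unramified.
(82/83) = 82^41 mod 83 = 82, giving Legendre symbol -1.
(82/83) = -1, so 83 is inert.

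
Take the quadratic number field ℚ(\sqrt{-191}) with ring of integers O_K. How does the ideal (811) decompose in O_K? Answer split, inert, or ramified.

inert — (811) stays prime in O_K

Since -191 ≡ 1 mod 4, the ring of integers is ℤ[(1+√-191)/2] with discriminant -191.
811 ∤ -191, so 811 is unramified.
Euler's criterion: (-191)^405 mod 811 = 810. Thus (-191|811) = -1.
d is a non-residue mod p, hence 811 remains inert in O_K.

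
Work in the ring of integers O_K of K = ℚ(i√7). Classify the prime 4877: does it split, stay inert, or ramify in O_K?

remains prime (inert)

-7 mod 4 = 1, hence disc K = -7 and O_K = ℤ[(1+√-7)/2].
Since gcd(4877, -7) = 1 the prime 4877 does not ramify.
Legendre symbol by Euler's criterion: (-7/4877) ≡ (-7)^2438 ≡ 4876 (mod 4877), i.e. (-7/4877) = -1.
Legendre symbol -1 ⇒ 4877 is inert.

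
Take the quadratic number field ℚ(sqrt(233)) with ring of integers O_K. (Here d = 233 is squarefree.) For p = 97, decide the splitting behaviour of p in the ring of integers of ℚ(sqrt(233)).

remains prime (inert)

Since 233 ≡ 1 mod 4, the ring of integers is ℤ[(1+√233)/2] with discriminant 233.
97 ∤ 233, so 97 is unramified.
Euler's criterion: 233^48 mod 97 = 96. Thus (233|97) = -1.
d is a non-residue mod p, hence 97 remains inert in O_K.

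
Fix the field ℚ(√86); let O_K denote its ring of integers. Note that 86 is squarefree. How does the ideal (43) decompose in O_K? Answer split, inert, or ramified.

p ramifies

Since 86 ≢ 1 mod 4, the ring of integers is ℤ[√86] with discriminant 4·86 = 344.
disc(K) = 344 = 43·8, so p = 43 is ramified.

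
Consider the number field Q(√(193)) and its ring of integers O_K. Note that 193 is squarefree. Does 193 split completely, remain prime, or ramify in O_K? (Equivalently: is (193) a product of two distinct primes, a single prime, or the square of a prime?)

p ramifies

193 mod 4 = 1, hence disc K = 193 and O_K = ℤ[(1+√193)/2].
Ramification test: 193 | 193. The prime 193 ramifies in K.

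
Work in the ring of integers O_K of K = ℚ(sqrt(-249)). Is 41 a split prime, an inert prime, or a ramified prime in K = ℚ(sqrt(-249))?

d = -249 ≡ 3 (mod 4), so O_K = ℤ[√-249] and disc(K) = 4d = -996.
Since gcd(41, -996) = 1 the prime 41 does not ramify.
(-249/41) = 38^20 mod 41 = 40, giving Legendre symbol -1.
d is a non-residue mod p, hence 41 remains inert in O_K.

inert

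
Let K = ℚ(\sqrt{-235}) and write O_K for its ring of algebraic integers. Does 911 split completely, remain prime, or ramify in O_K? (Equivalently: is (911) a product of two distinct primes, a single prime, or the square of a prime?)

Since -235 ≡ 1 mod 4, the ring of integers is ℤ[(1+√-235)/2] with discriminant -235.
disc(K) = -235 is not divisible by 911; 911 is unramified.
(-235/911) = 676^455 mod 911 = 1, giving Legendre symbol 1.
d is a quadratic residue mod p, hence 911 splits in O_K.

splits completely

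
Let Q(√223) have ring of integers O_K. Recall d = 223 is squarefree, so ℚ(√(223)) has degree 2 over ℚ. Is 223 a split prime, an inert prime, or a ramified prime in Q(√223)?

223 is ramified

223 mod 4 = 3, hence disc K = 4·223 = 892 and O_K = ℤ[√223].
223 divides disc(K) = 892, so 223 ramifies.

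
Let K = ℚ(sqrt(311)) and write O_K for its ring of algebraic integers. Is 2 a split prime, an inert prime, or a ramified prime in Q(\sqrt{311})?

2 is ramified

d = 311 ≡ 3 (mod 4), so O_K = ℤ[√311] and disc(K) = 4d = 1244.
disc(K) = 1244 = 2·622, so p = 2 is ramified.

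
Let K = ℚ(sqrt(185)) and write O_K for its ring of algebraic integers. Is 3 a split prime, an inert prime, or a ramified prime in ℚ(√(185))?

Since 185 ≡ 1 mod 4, the ring of integers is ℤ[(1+√185)/2] with discriminant 185.
Since gcd(3, 185) = 1 the prime 3 does not ramify.
Legendre symbol by Euler's criterion: (185/3) ≡ 185^1 ≡ 2 (mod 3), i.e. (185/3) = -1.
Legendre symbol -1 ⇒ 3 is inert.

3 remains inert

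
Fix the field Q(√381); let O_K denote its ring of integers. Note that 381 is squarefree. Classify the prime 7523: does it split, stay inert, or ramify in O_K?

Since 381 ≡ 1 mod 4, the ring of integers is ℤ[(1+√381)/2] with discriminant 381.
Since gcd(7523, 381) = 1 the prime 7523 does not ramify.
(381/7523) = 381^3761 mod 7523 = 7522, giving Legendre symbol -1.
d is a non-residue mod p, hence 7523 remains inert in O_K.

inert — (7523) stays prime in O_K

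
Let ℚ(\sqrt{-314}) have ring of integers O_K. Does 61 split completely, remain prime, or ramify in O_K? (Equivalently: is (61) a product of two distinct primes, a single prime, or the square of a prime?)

splits completely

d = -314 ≡ 2 (mod 4), so O_K = ℤ[√-314] and disc(K) = 4d = -1256.
Since gcd(61, -1256) = 1 the prime 61 does not ramify.
Compute (-314/61) via Euler: 52^((61-1)/2) mod 61 = 1, so (-314/61) = 1.
(-314/61) = 1, so 61 splits.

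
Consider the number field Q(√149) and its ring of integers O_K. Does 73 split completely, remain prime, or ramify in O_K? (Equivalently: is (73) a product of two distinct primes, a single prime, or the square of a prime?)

p splits

d = 149 ≡ 1 (mod 4), so O_K = ℤ[(1+√149)/2] and disc(K) = d = 149.
Since gcd(73, 149) = 1 the prime 73 does not ramify.
Compute (149/73) via Euler: 3^((73-1)/2) mod 73 = 1, so (149/73) = 1.
(149/73) = 1, so 73 splits.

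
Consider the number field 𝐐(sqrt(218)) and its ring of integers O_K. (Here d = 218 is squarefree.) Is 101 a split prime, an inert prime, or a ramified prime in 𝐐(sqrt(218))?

218 mod 4 = 2, hence disc K = 4·218 = 872 and O_K = ℤ[√218].
disc(K) = 872 is not divisible by 101; 101 is unramified.
Euler's criterion: 218^50 mod 101 = 1. Thus (218|101) = 1.
d is a quadratic residue mod p, hence 101 splits in O_K.

p splits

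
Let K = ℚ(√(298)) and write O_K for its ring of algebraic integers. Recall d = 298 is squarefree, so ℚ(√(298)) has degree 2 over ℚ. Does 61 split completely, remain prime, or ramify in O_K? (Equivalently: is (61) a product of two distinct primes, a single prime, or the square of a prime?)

298 mod 4 = 2, hence disc K = 4·298 = 1192 and O_K = ℤ[√298].
Since gcd(61, 1192) = 1 the prime 61 does not ramify.
Euler's criterion: 298^30 mod 61 = 60. Thus (298|61) = -1.
(298/61) = -1, so 61 is inert.

inert — (61) stays prime in O_K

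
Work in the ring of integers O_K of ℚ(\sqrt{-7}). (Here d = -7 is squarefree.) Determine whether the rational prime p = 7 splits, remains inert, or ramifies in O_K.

d = -7 ≡ 1 (mod 4), so O_K = ℤ[(1+√-7)/2] and disc(K) = d = -7.
Ramification test: 7 | -7. The prime 7 ramifies in K.

ramified — (7) = 𝔭²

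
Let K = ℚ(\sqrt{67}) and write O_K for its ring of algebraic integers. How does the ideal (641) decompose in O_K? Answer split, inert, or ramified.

67 mod 4 = 3, hence disc K = 4·67 = 268 and O_K = ℤ[√67].
disc(K) = 268 is not divisible by 641; 641 is unramified.
(67/641) = 67^320 mod 641 = 640, giving Legendre symbol -1.
d is a non-residue mod p, hence 641 remains inert in O_K.

inert — (641) stays prime in O_K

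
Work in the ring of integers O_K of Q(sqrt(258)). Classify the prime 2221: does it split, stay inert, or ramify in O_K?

Since 258 ≢ 1 mod 4, the ring of integers is ℤ[√258] with discriminant 4·258 = 1032.
2221 ∤ 1032, so 2221 is unramified.
(258/2221) = 258^1110 mod 2221 = 1, giving Legendre symbol 1.
Legendre symbol 1 ⇒ 2221 is split.

p splits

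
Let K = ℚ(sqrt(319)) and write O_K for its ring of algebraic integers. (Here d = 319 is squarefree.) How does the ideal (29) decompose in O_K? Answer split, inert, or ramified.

319 mod 4 = 3, hence disc K = 4·319 = 1276 and O_K = ℤ[√319].
Ramification test: 29 | 1276. The prime 29 ramifies in K.

ramified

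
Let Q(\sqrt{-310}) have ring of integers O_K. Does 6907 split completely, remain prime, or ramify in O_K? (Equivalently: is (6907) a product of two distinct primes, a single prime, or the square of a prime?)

-310 mod 4 = 2, hence disc K = 4·(-310) = -1240 and O_K = ℤ[√-310].
6907 ∤ -1240, so 6907 is unramified.
(-310/6907) = 6597^3453 mod 6907 = 1, giving Legendre symbol 1.
d is a quadratic residue mod p, hence 6907 splits in O_K.

splits completely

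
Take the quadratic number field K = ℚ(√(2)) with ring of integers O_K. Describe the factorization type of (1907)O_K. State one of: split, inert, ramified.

1907 remains inert

2 mod 4 = 2, hence disc K = 4·2 = 8 and O_K = ℤ[√2].
Since gcd(1907, 8) = 1 the prime 1907 does not ramify.
(2/1907) = 2^953 mod 1907 = 1906, giving Legendre symbol -1.
Legendre symbol -1 ⇒ 1907 is inert.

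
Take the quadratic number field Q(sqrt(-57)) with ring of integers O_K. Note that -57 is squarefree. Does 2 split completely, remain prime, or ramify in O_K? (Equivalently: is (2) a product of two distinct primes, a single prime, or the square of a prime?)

2 is ramified

-57 mod 4 = 3, hence disc K = 4·(-57) = -228 and O_K = ℤ[√-57].
2 divides disc(K) = -228, so 2 ramifies.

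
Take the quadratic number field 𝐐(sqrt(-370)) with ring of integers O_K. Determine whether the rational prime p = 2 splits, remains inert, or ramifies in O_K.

d = -370 ≡ 2 (mod 4), so O_K = ℤ[√-370] and disc(K) = 4d = -1480.
Ramification test: 2 | -1480. The prime 2 ramifies in K.

ramified — (2) = 𝔭²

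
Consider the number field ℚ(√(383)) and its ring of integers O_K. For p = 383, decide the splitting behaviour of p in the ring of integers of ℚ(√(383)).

383 mod 4 = 3, hence disc K = 4·383 = 1532 and O_K = ℤ[√383].
Ramification test: 383 | 1532. The prime 383 ramifies in K.

ramified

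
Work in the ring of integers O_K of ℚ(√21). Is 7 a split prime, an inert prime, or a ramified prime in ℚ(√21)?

7 is ramified

21 mod 4 = 1, hence disc K = 21 and O_K = ℤ[(1+√21)/2].
Ramification test: 7 | 21. The prime 7 ramifies in K.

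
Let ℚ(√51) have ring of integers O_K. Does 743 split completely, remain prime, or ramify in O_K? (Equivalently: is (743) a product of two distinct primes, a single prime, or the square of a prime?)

d = 51 ≡ 3 (mod 4), so O_K = ℤ[√51] and disc(K) = 4d = 204.
743 ∤ 204, so 743 is unramified.
Compute (51/743) via Euler: 51^((743-1)/2) mod 743 = 742, so (51/743) = -1.
Legendre symbol -1 ⇒ 743 is inert.

inert — (743) stays prime in O_K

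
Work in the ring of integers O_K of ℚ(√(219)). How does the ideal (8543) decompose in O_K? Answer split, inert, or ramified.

219 mod 4 = 3, hence disc K = 4·219 = 876 and O_K = ℤ[√219].
8543 ∤ 876, so 8543 is unramified.
Legendre symbol by Euler's criterion: (219/8543) ≡ 219^4271 ≡ 1 (mod 8543), i.e. (219/8543) = 1.
(219/8543) = 1, so 8543 splits.

split — (8543) = 𝔭₁𝔭₂ with 𝔭₁ ≠ 𝔭₂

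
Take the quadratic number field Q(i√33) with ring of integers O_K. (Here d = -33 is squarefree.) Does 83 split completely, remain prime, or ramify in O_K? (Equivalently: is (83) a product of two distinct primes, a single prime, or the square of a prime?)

Since -33 ≢ 1 mod 4, the ring of integers is ℤ[√-33] with discriminant 4·(-33) = -132.
Since gcd(83, -132) = 1 the prime 83 does not ramify.
(-33/83) = 50^41 mod 83 = 82, giving Legendre symbol -1.
Legendre symbol -1 ⇒ 83 is inert.

inert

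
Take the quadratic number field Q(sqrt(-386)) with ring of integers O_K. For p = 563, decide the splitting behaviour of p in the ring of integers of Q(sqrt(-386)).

splits completely

d = -386 ≡ 2 (mod 4), so O_K = ℤ[√-386] and disc(K) = 4d = -1544.
Since gcd(563, -1544) = 1 the prime 563 does not ramify.
(-386/563) = 177^281 mod 563 = 1, giving Legendre symbol 1.
(-386/563) = 1, so 563 splits.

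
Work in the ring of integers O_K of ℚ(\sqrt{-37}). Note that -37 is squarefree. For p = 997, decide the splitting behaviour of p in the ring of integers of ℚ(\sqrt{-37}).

997 remains inert

-37 mod 4 = 3, hence disc K = 4·(-37) = -148 and O_K = ℤ[√-37].
997 ∤ -148, so 997 is unramified.
(-37/997) = 960^498 mod 997 = 996, giving Legendre symbol -1.
(-37/997) = -1, so 997 is inert.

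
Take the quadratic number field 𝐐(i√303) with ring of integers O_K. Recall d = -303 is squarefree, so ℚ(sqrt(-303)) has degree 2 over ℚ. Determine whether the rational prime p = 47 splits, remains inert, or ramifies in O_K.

inert

-303 mod 4 = 1, hence disc K = -303 and O_K = ℤ[(1+√-303)/2].
47 ∤ -303, so 47 is unramified.
Legendre symbol by Euler's criterion: (-303/47) ≡ (-303)^23 ≡ 46 (mod 47), i.e. (-303/47) = -1.
Legendre symbol -1 ⇒ 47 is inert.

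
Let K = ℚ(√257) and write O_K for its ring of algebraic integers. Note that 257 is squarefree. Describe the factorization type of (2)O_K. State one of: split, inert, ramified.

split

257 mod 4 = 1, hence disc K = 257 and O_K = ℤ[(1+√257)/2].
2 ∤ 257, so 2 is unramified.
For p = 2 with d ≡ 1 (mod 4): d mod 8 = 1, so 2 splits.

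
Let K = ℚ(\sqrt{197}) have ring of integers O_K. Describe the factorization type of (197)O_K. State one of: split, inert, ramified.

Since 197 ≡ 1 mod 4, the ring of integers is ℤ[(1+√197)/2] with discriminant 197.
Ramification test: 197 | 197. The prime 197 ramifies in K.

ramifies in O_K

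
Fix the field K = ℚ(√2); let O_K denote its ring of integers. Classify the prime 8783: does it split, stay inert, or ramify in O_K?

split

Since 2 ≢ 1 mod 4, the ring of integers is ℤ[√2] with discriminant 4·2 = 8.
Since gcd(8783, 8) = 1 the prime 8783 does not ramify.
Euler's criterion: 2^4391 mod 8783 = 1. Thus (2|8783) = 1.
(2/8783) = 1, so 8783 splits.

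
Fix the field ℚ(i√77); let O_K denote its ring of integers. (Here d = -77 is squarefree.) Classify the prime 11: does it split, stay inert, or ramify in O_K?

Since -77 ≢ 1 mod 4, the ring of integers is ℤ[√-77] with discriminant 4·(-77) = -308.
Ramification test: 11 | -308. The prime 11 ramifies in K.

p ramifies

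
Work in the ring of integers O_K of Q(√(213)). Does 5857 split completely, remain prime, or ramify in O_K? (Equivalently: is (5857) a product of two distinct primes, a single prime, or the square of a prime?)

remains prime (inert)

d = 213 ≡ 1 (mod 4), so O_K = ℤ[(1+√213)/2] and disc(K) = d = 213.
Since gcd(5857, 213) = 1 the prime 5857 does not ramify.
Legendre symbol by Euler's criterion: (213/5857) ≡ 213^2928 ≡ 5856 (mod 5857), i.e. (213/5857) = -1.
Legendre symbol -1 ⇒ 5857 is inert.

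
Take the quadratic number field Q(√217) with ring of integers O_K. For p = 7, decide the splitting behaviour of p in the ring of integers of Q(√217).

217 mod 4 = 1, hence disc K = 217 and O_K = ℤ[(1+√217)/2].
Ramification test: 7 | 217. The prime 7 ramifies in K.

7 is ramified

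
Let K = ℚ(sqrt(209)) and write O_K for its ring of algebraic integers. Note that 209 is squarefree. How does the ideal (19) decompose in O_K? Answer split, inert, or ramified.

209 mod 4 = 1, hence disc K = 209 and O_K = ℤ[(1+√209)/2].
Ramification test: 19 | 209. The prime 19 ramifies in K.

ramified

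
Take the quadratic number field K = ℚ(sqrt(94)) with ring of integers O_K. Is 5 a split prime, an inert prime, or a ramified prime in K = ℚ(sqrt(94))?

splits completely

d = 94 ≡ 2 (mod 4), so O_K = ℤ[√94] and disc(K) = 4d = 376.
Since gcd(5, 376) = 1 the prime 5 does not ramify.
Legendre symbol by Euler's criterion: (94/5) ≡ 94^2 ≡ 1 (mod 5), i.e. (94/5) = 1.
Legendre symbol 1 ⇒ 5 is split.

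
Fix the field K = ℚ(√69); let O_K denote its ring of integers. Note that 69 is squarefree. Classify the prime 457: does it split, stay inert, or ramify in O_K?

remains prime (inert)

Since 69 ≡ 1 mod 4, the ring of integers is ℤ[(1+√69)/2] with discriminant 69.
457 ∤ 69, so 457 is unramified.
Euler's criterion: 69^228 mod 457 = 456. Thus (69|457) = -1.
Legendre symbol -1 ⇒ 457 is inert.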